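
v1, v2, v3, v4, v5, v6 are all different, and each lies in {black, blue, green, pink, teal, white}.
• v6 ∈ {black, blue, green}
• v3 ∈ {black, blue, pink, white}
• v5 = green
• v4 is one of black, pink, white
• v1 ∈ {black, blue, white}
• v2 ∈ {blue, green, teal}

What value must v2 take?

teal

v5 has just one choice, so v5 = green. Strike green from v2, v6.
The 5 still-open variables draw from only 5 values {black, blue, pink, teal, white}, so each is used; only v2 can be teal, hence v2 = teal.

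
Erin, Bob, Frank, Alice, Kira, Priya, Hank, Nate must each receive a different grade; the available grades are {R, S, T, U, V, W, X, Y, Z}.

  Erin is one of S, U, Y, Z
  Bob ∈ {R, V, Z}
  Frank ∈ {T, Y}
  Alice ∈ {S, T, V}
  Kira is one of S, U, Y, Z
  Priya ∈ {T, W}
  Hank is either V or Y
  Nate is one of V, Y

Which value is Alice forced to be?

The 8 variables draw from only 8 values {R, S, T, U, V, W, Y, Z}, so each is used; only Bob can be R, hence Bob = R.
Among the 7 still-open variables, W fits only Priya (and all 7 values in {S, T, U, V, W, Y, Z} must be used), so Priya = W.
Hank and Nate share exactly the 2 values {V, Y}; by pigeonhole those values go to them, so strike V, Y from Erin, Frank, Alice, Kira.
Frank must be T (only option left). So Alice can't be T.
So Alice = S.

S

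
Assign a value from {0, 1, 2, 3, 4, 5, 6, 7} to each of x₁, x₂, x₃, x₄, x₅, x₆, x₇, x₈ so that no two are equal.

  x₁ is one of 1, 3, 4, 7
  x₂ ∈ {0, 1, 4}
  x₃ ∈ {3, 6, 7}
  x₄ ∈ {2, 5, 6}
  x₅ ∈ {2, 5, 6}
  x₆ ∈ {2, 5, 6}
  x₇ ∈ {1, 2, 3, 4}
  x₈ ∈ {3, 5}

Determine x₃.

7

Among the 8 variables, 0 fits only x₂ (and all 8 values in {0, 1, 2, 3, 4, 5, 6, 7} must be used), so x₂ = 0.
x₄, x₅, x₆ share exactly the 3 values {2, 5, 6}; by pigeonhole those values go to them, so strike 2, 5, 6 from x₃, x₇, x₈.
That leaves x₈ = 3. Strike 3 from x₁, x₃, x₇.
So x₃ = 7.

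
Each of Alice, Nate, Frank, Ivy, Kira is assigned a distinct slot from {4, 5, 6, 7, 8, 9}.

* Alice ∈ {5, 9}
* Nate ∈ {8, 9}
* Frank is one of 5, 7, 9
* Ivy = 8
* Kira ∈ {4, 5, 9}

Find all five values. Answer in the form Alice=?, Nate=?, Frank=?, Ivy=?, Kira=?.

Alice=5, Nate=9, Frank=7, Ivy=8, Kira=4

Ivy has just one choice, so Ivy = 8. Remove 8 from Nate.
That leaves Nate = 9. Strike 9 from Alice, Frank, Kira.
Alice has just one choice, so Alice = 5. Remove 5 from Frank, Kira.
Frank must be 7 (only option left).
That leaves Kira = 4.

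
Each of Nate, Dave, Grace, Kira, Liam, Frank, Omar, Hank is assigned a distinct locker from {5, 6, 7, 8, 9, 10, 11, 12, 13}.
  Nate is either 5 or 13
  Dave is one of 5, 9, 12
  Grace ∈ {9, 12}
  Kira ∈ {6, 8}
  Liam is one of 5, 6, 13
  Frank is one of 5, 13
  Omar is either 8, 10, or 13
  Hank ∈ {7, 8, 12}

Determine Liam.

6

Among the 8 variables, 7 fits only Hank (and all 8 values in {5, 6, 7, 8, 9, 10, 12, 13} must be used), so Hank = 7.
The 7 still-open variables together cover exactly {5, 6, 8, 9, 10, 12, 13} — 7 values for 7 variables — and 10 appears only in Omar's list, so Omar = 10.
The 6 still-open variables together cover exactly {5, 6, 8, 9, 12, 13} — 6 values for 6 variables — and 8 appears only in Kira's list, so Kira = 8.
The 5 still-open variables together cover exactly {5, 6, 9, 12, 13} — 5 values for 5 variables — and 6 appears only in Liam's list, so Liam = 6.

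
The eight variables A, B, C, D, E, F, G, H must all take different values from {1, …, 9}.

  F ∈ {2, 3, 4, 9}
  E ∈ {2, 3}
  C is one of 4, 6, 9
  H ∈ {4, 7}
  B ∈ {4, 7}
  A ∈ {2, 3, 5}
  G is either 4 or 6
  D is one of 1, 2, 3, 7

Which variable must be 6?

G

The 8 variables together cover exactly {1, 2, 3, 4, 5, 6, 7, 9} — 8 values for 8 variables — and 1 appears only in D's list, so D = 1.
The 7 still-open variables draw from only 7 values {2, 3, 4, 5, 6, 7, 9}, so each is used; only A can be 5, hence A = 5.
B and H share exactly the 2 values {4, 7}; by pigeonhole those values go to them, so strike 4, 7 from C, F, G.
So 6 goes to G.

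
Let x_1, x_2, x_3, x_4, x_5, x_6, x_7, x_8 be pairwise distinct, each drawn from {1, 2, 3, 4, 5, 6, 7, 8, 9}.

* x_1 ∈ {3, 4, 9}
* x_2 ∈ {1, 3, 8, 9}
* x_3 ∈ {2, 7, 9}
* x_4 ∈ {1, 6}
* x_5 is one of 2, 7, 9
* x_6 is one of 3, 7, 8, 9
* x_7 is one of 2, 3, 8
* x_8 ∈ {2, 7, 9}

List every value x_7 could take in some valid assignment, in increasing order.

3, 8

Among the 8 variables, 4 fits only x_1 (and all 8 values in {1, 2, 3, 4, 6, 7, 8, 9} must be used), so x_1 = 4.
The 7 still-open variables together cover exactly {1, 2, 3, 6, 7, 8, 9} — 7 values for 7 variables — and 6 appears only in x_4's list, so x_4 = 6.
Among the 6 still-open variables, 1 fits only x_2 (and all 6 values in {1, 2, 3, 7, 8, 9} must be used), so x_2 = 1.
The 3 variables x_3, x_5, x_8 are confined to {2, 7, 9}, which locks those values in; drop them from x_6, x_7.
No further eliminations apply; x_7 can still be any of 3, 8.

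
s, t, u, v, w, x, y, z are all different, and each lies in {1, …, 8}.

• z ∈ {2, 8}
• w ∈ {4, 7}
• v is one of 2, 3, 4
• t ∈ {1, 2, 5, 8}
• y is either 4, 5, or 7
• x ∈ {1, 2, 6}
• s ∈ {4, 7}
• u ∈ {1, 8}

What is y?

Among the 8 variables, 3 fits only v (and all 8 values in {1, 2, 3, 4, 5, 6, 7, 8} must be used), so v = 3.
The 7 still-open variables together cover exactly {1, 2, 4, 5, 6, 7, 8} — 7 values for 7 variables — and 6 appears only in x's list, so x = 6.
s and w share exactly the 2 values {4, 7}; by pigeonhole those values go to them, so strike 4, 7 from y.
So y = 5.

5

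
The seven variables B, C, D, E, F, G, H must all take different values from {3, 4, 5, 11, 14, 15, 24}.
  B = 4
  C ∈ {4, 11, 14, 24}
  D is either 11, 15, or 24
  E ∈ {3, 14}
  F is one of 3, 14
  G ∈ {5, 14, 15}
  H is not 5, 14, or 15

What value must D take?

B's domain is down to {4}, so B = 4. Remove 4 from C, H.
Among the 6 still-open variables, 5 fits only G (and all 6 values in {3, 5, 11, 14, 15, 24} must be used), so G = 5.
The 5 still-open variables draw from only 5 values {3, 11, 14, 15, 24}, so each is used; only D can be 15, hence D = 15.

15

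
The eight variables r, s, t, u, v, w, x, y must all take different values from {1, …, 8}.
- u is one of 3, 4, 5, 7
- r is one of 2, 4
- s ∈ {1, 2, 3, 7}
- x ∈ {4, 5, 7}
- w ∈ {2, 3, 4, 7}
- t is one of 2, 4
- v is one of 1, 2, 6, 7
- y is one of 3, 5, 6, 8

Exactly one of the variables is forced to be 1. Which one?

The 8 variables together cover exactly {1, 2, 3, 4, 5, 6, 7, 8} — 8 values for 8 variables — and 8 appears only in y's list, so y = 8.
The 7 still-open variables draw from only 7 values {1, 2, 3, 4, 5, 6, 7}, so each is used; only v can be 6, hence v = 6.
The 6 still-open variables together cover exactly {1, 2, 3, 4, 5, 7} — 6 values for 6 variables — and 1 appears only in s's list, so s = 1.

s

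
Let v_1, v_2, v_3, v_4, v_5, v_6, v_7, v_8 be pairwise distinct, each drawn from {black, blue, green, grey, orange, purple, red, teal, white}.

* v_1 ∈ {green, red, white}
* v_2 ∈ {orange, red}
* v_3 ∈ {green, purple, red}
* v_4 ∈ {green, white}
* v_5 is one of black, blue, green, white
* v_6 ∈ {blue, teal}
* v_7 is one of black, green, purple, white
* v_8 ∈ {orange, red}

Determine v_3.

purple

Among the 8 variables, teal fits only v_6 (and all 8 values in {black, blue, green, orange, purple, red, teal, white} must be used), so v_6 = teal.
The 7 still-open variables draw from only 7 values {black, blue, green, orange, purple, red, white}, so each is used; only v_5 can be blue, hence v_5 = blue.
Among the 6 still-open variables, black fits only v_7 (and all 6 values in {black, green, orange, purple, red, white} must be used), so v_7 = black.
The 5 still-open variables together cover exactly {green, orange, purple, red, white} — 5 values for 5 variables — and purple appears only in v_3's list, so v_3 = purple.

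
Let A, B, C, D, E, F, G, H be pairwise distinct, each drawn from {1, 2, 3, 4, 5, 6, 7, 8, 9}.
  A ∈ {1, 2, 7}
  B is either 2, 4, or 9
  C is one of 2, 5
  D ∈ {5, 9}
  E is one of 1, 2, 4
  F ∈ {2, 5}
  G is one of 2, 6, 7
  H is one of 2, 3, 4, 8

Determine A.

C and F share exactly the 2 values {2, 5}; by pigeonhole those values go to them, so strike 2, 5 from A, B, D, E, G, H.
D has just one choice, so D = 9. So B can't be 9.
That leaves B = 4. Eliminate 4 elsewhere: E, H.
E's domain is down to {1}, so E = 1. Strike 1 from A.
So A = 7.

7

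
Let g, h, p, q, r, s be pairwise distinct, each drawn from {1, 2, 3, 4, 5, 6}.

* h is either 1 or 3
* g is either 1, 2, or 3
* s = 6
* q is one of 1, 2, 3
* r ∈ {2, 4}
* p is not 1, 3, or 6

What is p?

s's domain is down to {6}, so s = 6.
The 5 still-open variables together cover exactly {1, 2, 3, 4, 5} — 5 values for 5 variables — and 5 appears only in p's list, so p = 5.

5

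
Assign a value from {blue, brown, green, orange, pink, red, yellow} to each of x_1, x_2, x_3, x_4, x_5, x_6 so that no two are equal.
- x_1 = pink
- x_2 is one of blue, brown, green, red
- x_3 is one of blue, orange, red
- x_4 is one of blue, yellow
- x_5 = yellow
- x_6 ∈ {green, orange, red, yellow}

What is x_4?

x_1 has just one choice, so x_1 = pink.
x_5 must be yellow (only option left). Remove yellow from x_4, x_6.
So x_4 = blue.

blue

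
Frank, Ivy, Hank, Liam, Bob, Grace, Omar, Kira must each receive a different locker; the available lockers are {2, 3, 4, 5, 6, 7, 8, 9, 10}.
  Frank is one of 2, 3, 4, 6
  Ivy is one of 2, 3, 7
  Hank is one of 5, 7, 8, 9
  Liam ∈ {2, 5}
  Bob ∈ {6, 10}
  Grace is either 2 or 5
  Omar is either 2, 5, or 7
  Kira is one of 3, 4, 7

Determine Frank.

6

The 2 variables Liam and Grace are confined to {2, 5}, which locks those values in; drop them from Frank, Ivy, Hank, Omar.
Omar's domain is down to {7}, so Omar = 7. Strike 7 from Ivy, Hank, Kira.
That leaves Ivy = 3. Eliminate 3 elsewhere: Frank, Kira.
That leaves Kira = 4. So Frank can't be 4.
So Frank = 6.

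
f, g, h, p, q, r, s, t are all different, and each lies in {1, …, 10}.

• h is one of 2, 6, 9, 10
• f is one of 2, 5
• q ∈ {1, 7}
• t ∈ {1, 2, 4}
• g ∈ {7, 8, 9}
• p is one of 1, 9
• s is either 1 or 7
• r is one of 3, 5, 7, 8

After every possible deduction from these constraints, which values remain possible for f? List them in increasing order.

The 2 variables q and s are confined to {1, 7}, which locks those values in; drop them from g, p, r, t.
That leaves p = 9. So g, h can't be 9.
That leaves g = 8. Remove 8 from r.
No further eliminations apply; f can still be any of 2, 5.

2, 5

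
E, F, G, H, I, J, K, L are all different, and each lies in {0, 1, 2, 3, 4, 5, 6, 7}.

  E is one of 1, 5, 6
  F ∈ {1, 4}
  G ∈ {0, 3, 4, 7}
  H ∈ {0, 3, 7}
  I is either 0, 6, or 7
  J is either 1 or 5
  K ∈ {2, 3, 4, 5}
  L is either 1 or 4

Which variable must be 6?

The 8 variables together cover exactly {0, 1, 2, 3, 4, 5, 6, 7} — 8 values for 8 variables — and 2 appears only in K's list, so K = 2.
The 2 variables F and L are confined to {1, 4}, which locks those values in; drop them from E, G, J.
J's domain is down to {5}, so J = 5. Eliminate 5 elsewhere: E.
So 6 goes to E.

E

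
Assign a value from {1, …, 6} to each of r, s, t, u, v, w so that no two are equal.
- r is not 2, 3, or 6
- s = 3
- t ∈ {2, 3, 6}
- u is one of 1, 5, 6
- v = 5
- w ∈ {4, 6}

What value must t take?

s must be 3 (only option left). Remove 3 from t.
v's domain is down to {5}, so v = 5. Strike 5 from r, u.
Among the 4 still-open variables, 2 fits only t (and all 4 values in {1, 2, 4, 6} must be used), so t = 2.

2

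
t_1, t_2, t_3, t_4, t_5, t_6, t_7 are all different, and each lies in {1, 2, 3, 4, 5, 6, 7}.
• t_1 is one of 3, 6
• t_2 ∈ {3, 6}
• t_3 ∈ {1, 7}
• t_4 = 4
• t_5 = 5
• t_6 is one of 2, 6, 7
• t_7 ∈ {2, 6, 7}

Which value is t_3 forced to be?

t_4 has just one choice, so t_4 = 4.
t_5 must be 5 (only option left).
The 5 still-open variables together cover exactly {1, 2, 3, 6, 7} — 5 values for 5 variables — and 1 appears only in t_3's list, so t_3 = 1.

1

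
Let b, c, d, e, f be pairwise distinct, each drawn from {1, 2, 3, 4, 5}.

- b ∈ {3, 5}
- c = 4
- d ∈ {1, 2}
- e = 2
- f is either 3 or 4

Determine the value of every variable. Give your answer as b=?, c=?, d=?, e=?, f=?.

b=5, c=4, d=1, e=2, f=3

c's domain is down to {4}, so c = 4. Strike 4 from f.
That leaves e = 2. Remove 2 from d.
f's domain is down to {3}, so f = 3. Remove 3 from b.
b has just one choice, so b = 5.
d's domain is down to {1}, so d = 1.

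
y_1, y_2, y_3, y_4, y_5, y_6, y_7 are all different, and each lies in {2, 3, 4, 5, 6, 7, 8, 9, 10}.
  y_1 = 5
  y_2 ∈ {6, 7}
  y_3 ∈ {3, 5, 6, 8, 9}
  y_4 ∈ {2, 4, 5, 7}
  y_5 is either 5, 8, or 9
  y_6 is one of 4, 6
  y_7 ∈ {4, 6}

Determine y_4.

y_1 has just one choice, so y_1 = 5. Remove 5 from y_3, y_4, y_5.
y_6 and y_7 between them cover only {4, 6} — a naked pair. Remove those values from y_2, y_3, y_4.
y_2 must be 7 (only option left). So y_4 can't be 7.
So y_4 = 2.

2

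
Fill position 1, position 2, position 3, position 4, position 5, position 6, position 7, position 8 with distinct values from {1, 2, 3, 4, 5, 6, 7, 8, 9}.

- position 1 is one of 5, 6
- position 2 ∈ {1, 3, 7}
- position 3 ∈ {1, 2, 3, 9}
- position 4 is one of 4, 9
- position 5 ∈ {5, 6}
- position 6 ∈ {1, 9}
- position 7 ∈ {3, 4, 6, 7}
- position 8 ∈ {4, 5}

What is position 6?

The 8 variables draw from only 8 values {1, 2, 3, 4, 5, 6, 7, 9}, so each is used; only position 3 can be 2, hence position 3 = 2.
position 1 and position 5 between them cover only {5, 6} — a naked pair. Remove those values from position 7, position 8.
That leaves position 8 = 4. So position 4, position 7 can't be 4.
position 4 has just one choice, so position 4 = 9. So position 6 can't be 9.
So position 6 = 1.

1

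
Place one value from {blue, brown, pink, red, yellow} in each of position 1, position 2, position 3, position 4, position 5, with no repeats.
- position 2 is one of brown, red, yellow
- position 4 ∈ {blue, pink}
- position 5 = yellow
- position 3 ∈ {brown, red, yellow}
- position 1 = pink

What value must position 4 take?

position 1 must be pink (only option left). So position 4 can't be pink.
So position 4 = blue.

blue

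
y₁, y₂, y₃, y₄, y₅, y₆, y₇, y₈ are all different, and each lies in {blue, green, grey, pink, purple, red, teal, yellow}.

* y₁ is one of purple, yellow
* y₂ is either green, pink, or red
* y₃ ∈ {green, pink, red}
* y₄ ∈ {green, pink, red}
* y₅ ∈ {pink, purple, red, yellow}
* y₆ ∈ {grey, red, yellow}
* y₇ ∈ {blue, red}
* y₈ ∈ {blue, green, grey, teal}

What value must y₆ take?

Among the 8 variables, teal fits only y₈ (and all 8 values in {blue, green, grey, pink, purple, red, teal, yellow} must be used), so y₈ = teal.
The 7 still-open variables together cover exactly {blue, green, grey, pink, purple, red, yellow} — 7 values for 7 variables — and blue appears only in y₇'s list, so y₇ = blue.
Among the 6 still-open variables, grey fits only y₆ (and all 6 values in {green, grey, pink, purple, red, yellow} must be used), so y₆ = grey.

grey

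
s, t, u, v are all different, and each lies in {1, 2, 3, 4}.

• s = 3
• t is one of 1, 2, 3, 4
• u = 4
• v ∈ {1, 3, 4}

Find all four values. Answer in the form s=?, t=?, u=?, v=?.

s must be 3 (only option left). Strike 3 from t, v.
u's domain is down to {4}, so u = 4. So t, v can't be 4.
v's domain is down to {1}, so v = 1. Eliminate 1 elsewhere: t.
t has just one choice, so t = 2.

s=3, t=2, u=4, v=1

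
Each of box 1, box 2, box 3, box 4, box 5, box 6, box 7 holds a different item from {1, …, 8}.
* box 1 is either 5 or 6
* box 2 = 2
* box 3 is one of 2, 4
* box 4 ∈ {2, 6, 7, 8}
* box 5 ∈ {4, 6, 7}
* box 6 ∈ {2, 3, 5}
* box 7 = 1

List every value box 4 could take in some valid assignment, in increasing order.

6, 7, 8

box 2 must be 2 (only option left). Eliminate 2 elsewhere: box 3, box 4, box 6.
box 3 must be 4 (only option left). Eliminate 4 elsewhere: box 5.
box 7 has just one choice, so box 7 = 1.
No further eliminations apply; box 4 can still be any of 6, 7, 8.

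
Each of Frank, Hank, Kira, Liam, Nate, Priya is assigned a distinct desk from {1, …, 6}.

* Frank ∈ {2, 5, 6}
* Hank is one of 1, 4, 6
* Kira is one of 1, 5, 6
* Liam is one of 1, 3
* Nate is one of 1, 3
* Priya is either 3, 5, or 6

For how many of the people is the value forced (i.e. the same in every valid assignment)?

2

The 6 variables draw from only 6 values {1, 2, 3, 4, 5, 6}, so each is used; only Frank can be 2, hence Frank = 2.
The 5 still-open variables together cover exactly {1, 3, 4, 5, 6} — 5 values for 5 variables — and 4 appears only in Hank's list, so Hank = 4.
Liam and Nate between them cover only {1, 3} — a naked pair. Remove those values from Kira, Priya.
Determined: Frank=2, Hank=4. The other people each still have more than one consistent value. That makes 2.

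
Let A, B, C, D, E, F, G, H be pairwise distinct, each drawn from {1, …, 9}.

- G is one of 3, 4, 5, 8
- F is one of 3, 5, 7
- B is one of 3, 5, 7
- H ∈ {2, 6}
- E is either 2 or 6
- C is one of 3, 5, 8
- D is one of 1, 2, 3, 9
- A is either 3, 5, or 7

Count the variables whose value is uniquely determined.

2

The 2 variables E and H are confined to {2, 6}, which locks those values in; drop them from D.
The 3 variables A, B, F are confined to {3, 5, 7}, which locks those values in; drop them from C, D, G.
C's domain is down to {8}, so C = 8. Eliminate 8 elsewhere: G.
G has just one choice, so G = 4.
Determined: C=8, G=4. The other variables each still have more than one consistent value. That makes 2.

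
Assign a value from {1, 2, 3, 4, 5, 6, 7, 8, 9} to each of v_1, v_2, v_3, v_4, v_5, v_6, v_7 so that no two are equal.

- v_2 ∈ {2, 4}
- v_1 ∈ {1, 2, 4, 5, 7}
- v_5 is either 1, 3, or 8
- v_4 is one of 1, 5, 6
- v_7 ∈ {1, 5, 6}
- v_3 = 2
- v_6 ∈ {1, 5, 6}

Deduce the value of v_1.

7

v_3's domain is down to {2}, so v_3 = 2. So v_1, v_2 can't be 2.
v_2 must be 4 (only option left). Remove 4 from v_1.
v_4, v_6, v_7 between them cover only {1, 5, 6} — a naked triple. Remove those values from v_1, v_5.
So v_1 = 7.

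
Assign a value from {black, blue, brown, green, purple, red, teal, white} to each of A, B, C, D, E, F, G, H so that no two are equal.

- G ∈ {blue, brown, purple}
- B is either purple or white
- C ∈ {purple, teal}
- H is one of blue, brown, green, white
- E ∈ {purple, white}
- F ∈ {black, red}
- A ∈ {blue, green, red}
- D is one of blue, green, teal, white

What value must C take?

The 8 variables together cover exactly {black, blue, brown, green, purple, red, teal, white} — 8 values for 8 variables — and black appears only in F's list, so F = black.
Among the 7 still-open variables, red fits only A (and all 7 values in {blue, brown, green, purple, red, teal, white} must be used), so A = red.
B and E share exactly the 2 values {purple, white}; by pigeonhole those values go to them, so strike purple, white from C, D, G, H.
So C = teal.

teal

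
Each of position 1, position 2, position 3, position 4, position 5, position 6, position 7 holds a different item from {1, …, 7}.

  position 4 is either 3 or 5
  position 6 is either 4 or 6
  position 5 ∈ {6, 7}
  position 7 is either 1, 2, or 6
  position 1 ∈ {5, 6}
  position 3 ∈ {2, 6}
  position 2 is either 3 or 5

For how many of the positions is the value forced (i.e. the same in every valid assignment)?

5

The 7 variables together cover exactly {1, 2, 3, 4, 5, 6, 7} — 7 values for 7 variables — and 1 appears only in position 7's list, so position 7 = 1.
The 6 still-open variables draw from only 6 values {2, 3, 4, 5, 6, 7}, so each is used; only position 3 can be 2, hence position 3 = 2.
Among the 5 still-open variables, 4 fits only position 6 (and all 5 values in {3, 4, 5, 6, 7} must be used), so position 6 = 4.
The 4 still-open variables draw from only 4 values {3, 5, 6, 7}, so each is used; only position 5 can be 7, hence position 5 = 7.
The 3 still-open variables draw from only 3 values {3, 5, 6}, so each is used; only position 1 can be 6, hence position 1 = 6.
Determined: position 1=6, position 3=2, position 5=7, position 6=4, position 7=1. The other positions each still have more than one consistent value. That makes 5.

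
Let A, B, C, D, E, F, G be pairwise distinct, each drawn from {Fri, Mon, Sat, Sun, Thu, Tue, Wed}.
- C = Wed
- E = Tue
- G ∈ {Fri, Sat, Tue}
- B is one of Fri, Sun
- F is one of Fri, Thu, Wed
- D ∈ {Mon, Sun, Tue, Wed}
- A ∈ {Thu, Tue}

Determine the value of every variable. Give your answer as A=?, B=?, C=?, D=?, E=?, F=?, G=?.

A=Thu, B=Sun, C=Wed, D=Mon, E=Tue, F=Fri, G=Sat

C's domain is down to {Wed}, so C = Wed. Strike Wed from D, F.
That leaves E = Tue. Eliminate Tue elsewhere: A, D, G.
A has just one choice, so A = Thu. Remove Thu from F.
F has just one choice, so F = Fri. Strike Fri from B, G.
G has just one choice, so G = Sat.
B must be Sun (only option left). Strike Sun from D.
That leaves D = Mon.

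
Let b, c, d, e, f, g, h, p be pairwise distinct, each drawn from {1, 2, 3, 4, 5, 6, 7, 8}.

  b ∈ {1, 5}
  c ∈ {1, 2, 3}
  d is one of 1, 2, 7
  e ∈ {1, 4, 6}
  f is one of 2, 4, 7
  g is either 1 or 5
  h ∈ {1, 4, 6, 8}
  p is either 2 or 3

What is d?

Among the 8 variables, 8 fits only h (and all 8 values in {1, 2, 3, 4, 5, 6, 7, 8} must be used), so h = 8.
The 7 still-open variables together cover exactly {1, 2, 3, 4, 5, 6, 7} — 7 values for 7 variables — and 6 appears only in e's list, so e = 6.
Among the 6 still-open variables, 4 fits only f (and all 6 values in {1, 2, 3, 4, 5, 7} must be used), so f = 4.
The 5 still-open variables draw from only 5 values {1, 2, 3, 5, 7}, so each is used; only d can be 7, hence d = 7.

7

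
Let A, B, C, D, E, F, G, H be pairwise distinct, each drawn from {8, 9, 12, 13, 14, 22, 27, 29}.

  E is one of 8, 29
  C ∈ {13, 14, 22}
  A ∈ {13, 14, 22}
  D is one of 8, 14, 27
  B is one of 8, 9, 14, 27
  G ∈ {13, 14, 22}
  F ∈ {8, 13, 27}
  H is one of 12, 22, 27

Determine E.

29

Among the 8 variables, 9 fits only B (and all 8 values in {8, 9, 12, 13, 14, 22, 27, 29} must be used), so B = 9.
The 7 still-open variables draw from only 7 values {8, 12, 13, 14, 22, 27, 29}, so each is used; only H can be 12, hence H = 12.
The 6 still-open variables draw from only 6 values {8, 13, 14, 22, 27, 29}, so each is used; only E can be 29, hence E = 29.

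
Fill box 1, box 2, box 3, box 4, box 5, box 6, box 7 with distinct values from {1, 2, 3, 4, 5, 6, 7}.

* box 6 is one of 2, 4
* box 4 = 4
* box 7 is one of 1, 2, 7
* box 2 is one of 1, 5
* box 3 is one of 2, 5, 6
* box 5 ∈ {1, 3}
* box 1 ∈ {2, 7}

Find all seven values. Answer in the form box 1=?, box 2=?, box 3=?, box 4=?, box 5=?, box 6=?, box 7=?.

box 4 must be 4 (only option left). Remove 4 from box 6.
box 6 has just one choice, so box 6 = 2. Strike 2 from box 1, box 3, box 7.
box 1 has just one choice, so box 1 = 7. Remove 7 from box 7.
box 7 has just one choice, so box 7 = 1. Remove 1 from box 2, box 5.
That leaves box 2 = 5. So box 3 can't be 5.
box 3 has just one choice, so box 3 = 6.
box 5 must be 3 (only option left).

box 1=7, box 2=5, box 3=6, box 4=4, box 5=3, box 6=2, box 7=1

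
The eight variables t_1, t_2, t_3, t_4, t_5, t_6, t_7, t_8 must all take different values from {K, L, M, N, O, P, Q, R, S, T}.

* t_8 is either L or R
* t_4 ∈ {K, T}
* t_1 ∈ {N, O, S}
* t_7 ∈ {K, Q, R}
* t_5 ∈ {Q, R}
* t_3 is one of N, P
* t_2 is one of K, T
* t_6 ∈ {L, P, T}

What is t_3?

N

t_2 and t_4 between them cover only {K, T} — a naked pair. Remove those values from t_6, t_7.
The 2 variables t_5 and t_7 are confined to {Q, R}, which locks those values in; drop them from t_8.
t_8's domain is down to {L}, so t_8 = L. Remove L from t_6.
t_6 has just one choice, so t_6 = P. So t_3 can't be P.
So t_3 = N.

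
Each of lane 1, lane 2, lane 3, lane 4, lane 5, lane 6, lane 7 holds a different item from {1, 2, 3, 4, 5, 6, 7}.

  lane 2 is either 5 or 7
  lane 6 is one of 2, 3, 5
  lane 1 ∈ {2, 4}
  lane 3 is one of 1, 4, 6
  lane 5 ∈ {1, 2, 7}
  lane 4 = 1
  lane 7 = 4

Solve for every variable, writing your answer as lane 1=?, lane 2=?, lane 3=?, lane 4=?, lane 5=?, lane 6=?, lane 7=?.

lane 1=2, lane 2=5, lane 3=6, lane 4=1, lane 5=7, lane 6=3, lane 7=4

lane 4 must be 1 (only option left). Eliminate 1 elsewhere: lane 3, lane 5.
lane 7 has just one choice, so lane 7 = 4. So lane 1, lane 3 can't be 4.
lane 1's domain is down to {2}, so lane 1 = 2. So lane 5, lane 6 can't be 2.
That leaves lane 3 = 6.
lane 5 has just one choice, so lane 5 = 7. Strike 7 from lane 2.
lane 2 has just one choice, so lane 2 = 5. Remove 5 from lane 6.
lane 6 has just one choice, so lane 6 = 3.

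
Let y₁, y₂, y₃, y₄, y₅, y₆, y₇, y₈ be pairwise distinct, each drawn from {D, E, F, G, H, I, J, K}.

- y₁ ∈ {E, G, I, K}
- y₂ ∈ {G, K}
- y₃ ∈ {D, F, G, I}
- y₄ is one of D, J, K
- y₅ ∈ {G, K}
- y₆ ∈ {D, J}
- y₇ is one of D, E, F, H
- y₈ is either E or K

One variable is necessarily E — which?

The 8 variables draw from only 8 values {D, E, F, G, H, I, J, K}, so each is used; only y₇ can be H, hence y₇ = H.
The 7 still-open variables draw from only 7 values {D, E, F, G, I, J, K}, so each is used; only y₃ can be F, hence y₃ = F.
The 6 still-open variables draw from only 6 values {D, E, G, I, J, K}, so each is used; only y₁ can be I, hence y₁ = I.
The 5 still-open variables draw from only 5 values {D, E, G, J, K}, so each is used; only y₈ can be E, hence y₈ = E.

y₈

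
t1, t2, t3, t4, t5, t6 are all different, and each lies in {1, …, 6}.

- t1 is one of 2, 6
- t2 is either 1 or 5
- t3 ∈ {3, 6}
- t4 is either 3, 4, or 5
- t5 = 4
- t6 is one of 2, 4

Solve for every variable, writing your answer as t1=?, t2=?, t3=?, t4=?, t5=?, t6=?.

t1=6, t2=1, t3=3, t4=5, t5=4, t6=2

t5's domain is down to {4}, so t5 = 4. Eliminate 4 elsewhere: t4, t6.
t6 must be 2 (only option left). Strike 2 from t1.
t1's domain is down to {6}, so t1 = 6. Eliminate 6 elsewhere: t3.
That leaves t3 = 3. Eliminate 3 elsewhere: t4.
t4's domain is down to {5}, so t4 = 5. Strike 5 from t2.
t2 must be 1 (only option left).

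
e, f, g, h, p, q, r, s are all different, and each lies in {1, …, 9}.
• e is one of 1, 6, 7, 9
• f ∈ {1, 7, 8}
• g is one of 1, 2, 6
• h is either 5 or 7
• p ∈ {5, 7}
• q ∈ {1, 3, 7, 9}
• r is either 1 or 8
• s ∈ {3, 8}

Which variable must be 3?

s

The 8 variables together cover exactly {1, 2, 3, 5, 6, 7, 8, 9} — 8 values for 8 variables — and 2 appears only in g's list, so g = 2.
The 7 still-open variables together cover exactly {1, 3, 5, 6, 7, 8, 9} — 7 values for 7 variables — and 6 appears only in e's list, so e = 6.
The 6 still-open variables together cover exactly {1, 3, 5, 7, 8, 9} — 6 values for 6 variables — and 9 appears only in q's list, so q = 9.
The 5 still-open variables together cover exactly {1, 3, 5, 7, 8} — 5 values for 5 variables — and 3 appears only in s's list, so s = 3.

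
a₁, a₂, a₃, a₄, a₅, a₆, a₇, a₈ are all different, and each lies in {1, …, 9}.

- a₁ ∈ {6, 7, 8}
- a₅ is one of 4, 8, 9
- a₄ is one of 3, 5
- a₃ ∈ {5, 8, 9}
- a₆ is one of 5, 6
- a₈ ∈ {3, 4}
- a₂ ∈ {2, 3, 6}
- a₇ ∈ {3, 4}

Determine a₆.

6

The 8 variables draw from only 8 values {2, 3, 4, 5, 6, 7, 8, 9}, so each is used; only a₂ can be 2, hence a₂ = 2.
The 7 still-open variables together cover exactly {3, 4, 5, 6, 7, 8, 9} — 7 values for 7 variables — and 7 appears only in a₁'s list, so a₁ = 7.
The 6 still-open variables together cover exactly {3, 4, 5, 6, 8, 9} — 6 values for 6 variables — and 6 appears only in a₆'s list, so a₆ = 6.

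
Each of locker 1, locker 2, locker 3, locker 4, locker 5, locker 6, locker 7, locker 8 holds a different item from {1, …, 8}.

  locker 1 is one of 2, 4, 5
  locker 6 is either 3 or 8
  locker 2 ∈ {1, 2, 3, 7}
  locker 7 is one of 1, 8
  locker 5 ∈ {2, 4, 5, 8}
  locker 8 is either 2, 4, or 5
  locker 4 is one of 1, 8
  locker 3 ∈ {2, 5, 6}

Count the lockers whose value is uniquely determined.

Among the 8 variables, 6 fits only locker 3 (and all 8 values in {1, 2, 3, 4, 5, 6, 7, 8} must be used), so locker 3 = 6.
The 7 still-open variables together cover exactly {1, 2, 3, 4, 5, 7, 8} — 7 values for 7 variables — and 7 appears only in locker 2's list, so locker 2 = 7.
The 6 still-open variables together cover exactly {1, 2, 3, 4, 5, 8} — 6 values for 6 variables — and 3 appears only in locker 6's list, so locker 6 = 3.
The 2 variables locker 4 and locker 7 are confined to {1, 8}, which locks those values in; drop them from locker 5.
Determined: locker 2=7, locker 3=6, locker 6=3. The other lockers each still have more than one consistent value. That makes 3.

3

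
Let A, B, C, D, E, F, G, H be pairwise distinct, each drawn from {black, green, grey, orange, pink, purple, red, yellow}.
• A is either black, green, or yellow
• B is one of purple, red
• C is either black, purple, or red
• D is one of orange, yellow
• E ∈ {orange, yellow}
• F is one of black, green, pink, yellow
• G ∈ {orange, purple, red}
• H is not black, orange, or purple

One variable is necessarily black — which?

The 8 variables together cover exactly {black, green, grey, orange, pink, purple, red, yellow} — 8 values for 8 variables — and grey appears only in H's list, so H = grey.
The 7 still-open variables together cover exactly {black, green, orange, pink, purple, red, yellow} — 7 values for 7 variables — and pink appears only in F's list, so F = pink.
The 6 still-open variables together cover exactly {black, green, orange, purple, red, yellow} — 6 values for 6 variables — and green appears only in A's list, so A = green.
The 5 still-open variables together cover exactly {black, orange, purple, red, yellow} — 5 values for 5 variables — and black appears only in C's list, so C = black.

C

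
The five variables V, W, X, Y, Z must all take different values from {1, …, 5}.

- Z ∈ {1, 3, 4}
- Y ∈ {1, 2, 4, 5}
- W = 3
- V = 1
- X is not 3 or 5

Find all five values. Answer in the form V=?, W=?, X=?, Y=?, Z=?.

V must be 1 (only option left). Remove 1 from X, Y, Z.
W has just one choice, so W = 3. Remove 3 from Z.
Z must be 4 (only option left). Strike 4 from X, Y.
X must be 2 (only option left). Strike 2 from Y.
Y has just one choice, so Y = 5.

V=1, W=3, X=2, Y=5, Z=4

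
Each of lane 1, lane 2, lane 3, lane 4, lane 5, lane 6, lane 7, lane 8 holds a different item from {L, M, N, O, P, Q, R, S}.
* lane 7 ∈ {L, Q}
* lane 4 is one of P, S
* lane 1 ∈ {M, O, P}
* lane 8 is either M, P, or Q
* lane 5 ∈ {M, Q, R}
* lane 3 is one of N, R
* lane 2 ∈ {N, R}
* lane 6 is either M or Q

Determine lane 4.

S

The 8 variables draw from only 8 values {L, M, N, O, P, Q, R, S}, so each is used; only lane 7 can be L, hence lane 7 = L.
The 7 still-open variables draw from only 7 values {M, N, O, P, Q, R, S}, so each is used; only lane 1 can be O, hence lane 1 = O.
Among the 6 still-open variables, S fits only lane 4 (and all 6 values in {M, N, P, Q, R, S} must be used), so lane 4 = S.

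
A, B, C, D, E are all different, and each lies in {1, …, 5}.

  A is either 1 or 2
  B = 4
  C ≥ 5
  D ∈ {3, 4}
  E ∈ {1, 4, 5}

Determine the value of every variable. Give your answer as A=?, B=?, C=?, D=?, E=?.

A=2, B=4, C=5, D=3, E=1

B's domain is down to {4}, so B = 4. Eliminate 4 elsewhere: D, E.
That leaves C = 5. Strike 5 from E.
D must be 3 (only option left).
That leaves E = 1. Remove 1 from A.
A must be 2 (only option left).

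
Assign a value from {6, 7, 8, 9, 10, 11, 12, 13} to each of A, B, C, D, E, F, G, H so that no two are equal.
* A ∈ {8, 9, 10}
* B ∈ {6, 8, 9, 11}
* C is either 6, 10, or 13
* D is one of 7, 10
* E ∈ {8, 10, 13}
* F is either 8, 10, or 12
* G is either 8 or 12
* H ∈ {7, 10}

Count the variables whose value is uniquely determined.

The 8 variables together cover exactly {6, 7, 8, 9, 10, 11, 12, 13} — 8 values for 8 variables — and 11 appears only in B's list, so B = 11.
The 7 still-open variables draw from only 7 values {6, 7, 8, 9, 10, 12, 13}, so each is used; only C can be 6, hence C = 6.
The 6 still-open variables draw from only 6 values {7, 8, 9, 10, 12, 13}, so each is used; only A can be 9, hence A = 9.
Among the 5 still-open variables, 13 fits only E (and all 5 values in {7, 8, 10, 12, 13} must be used), so E = 13.
D and H between them cover only {7, 10} — a naked pair. Remove those values from F.
Determined: A=9, B=11, C=6, E=13. The other variables each still have more than one consistent value. That makes 4.

4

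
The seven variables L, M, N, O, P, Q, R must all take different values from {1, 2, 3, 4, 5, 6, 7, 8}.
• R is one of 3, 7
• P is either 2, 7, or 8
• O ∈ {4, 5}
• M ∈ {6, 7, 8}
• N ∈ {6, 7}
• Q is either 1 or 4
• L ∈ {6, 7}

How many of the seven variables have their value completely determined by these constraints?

The 2 variables L and N are confined to {6, 7}, which locks those values in; drop them from M, P, R.
M's domain is down to {8}, so M = 8. Strike 8 from P.
P has just one choice, so P = 2.
R must be 3 (only option left).
Determined: M=8, P=2, R=3. The other variables each still have more than one consistent value. That makes 3.

3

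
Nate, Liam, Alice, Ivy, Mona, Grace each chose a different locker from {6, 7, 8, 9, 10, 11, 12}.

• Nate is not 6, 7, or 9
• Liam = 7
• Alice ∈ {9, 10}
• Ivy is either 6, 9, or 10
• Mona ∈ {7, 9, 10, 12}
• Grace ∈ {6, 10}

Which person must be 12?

Mona

Liam must be 7 (only option left). So Mona can't be 7.
The 3 variables Alice, Ivy, Grace are confined to {6, 9, 10}, which locks those values in; drop them from Nate, Mona.
So 12 goes to Mona.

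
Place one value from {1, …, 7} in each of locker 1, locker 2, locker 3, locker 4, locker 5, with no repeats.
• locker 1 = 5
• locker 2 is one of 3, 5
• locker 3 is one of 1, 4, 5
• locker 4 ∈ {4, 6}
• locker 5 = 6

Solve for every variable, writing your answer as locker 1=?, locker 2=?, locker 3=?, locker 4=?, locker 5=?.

locker 1=5, locker 2=3, locker 3=1, locker 4=4, locker 5=6

locker 1's domain is down to {5}, so locker 1 = 5. Eliminate 5 elsewhere: locker 2, locker 3.
That leaves locker 2 = 3.
That leaves locker 5 = 6. Eliminate 6 elsewhere: locker 4.
locker 4 must be 4 (only option left). Remove 4 from locker 3.
locker 3 has just one choice, so locker 3 = 1.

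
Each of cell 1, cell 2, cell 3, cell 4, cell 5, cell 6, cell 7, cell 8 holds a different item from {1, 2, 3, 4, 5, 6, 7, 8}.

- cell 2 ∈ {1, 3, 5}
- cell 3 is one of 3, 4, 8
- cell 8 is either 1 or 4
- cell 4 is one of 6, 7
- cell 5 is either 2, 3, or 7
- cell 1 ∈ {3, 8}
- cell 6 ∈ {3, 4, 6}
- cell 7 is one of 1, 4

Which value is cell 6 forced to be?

6

The 8 variables together cover exactly {1, 2, 3, 4, 5, 6, 7, 8} — 8 values for 8 variables — and 2 appears only in cell 5's list, so cell 5 = 2.
Among the 7 still-open variables, 5 fits only cell 2 (and all 7 values in {1, 3, 4, 5, 6, 7, 8} must be used), so cell 2 = 5.
The 6 still-open variables together cover exactly {1, 3, 4, 6, 7, 8} — 6 values for 6 variables — and 7 appears only in cell 4's list, so cell 4 = 7.
Among the 5 still-open variables, 6 fits only cell 6 (and all 5 values in {1, 3, 4, 6, 8} must be used), so cell 6 = 6.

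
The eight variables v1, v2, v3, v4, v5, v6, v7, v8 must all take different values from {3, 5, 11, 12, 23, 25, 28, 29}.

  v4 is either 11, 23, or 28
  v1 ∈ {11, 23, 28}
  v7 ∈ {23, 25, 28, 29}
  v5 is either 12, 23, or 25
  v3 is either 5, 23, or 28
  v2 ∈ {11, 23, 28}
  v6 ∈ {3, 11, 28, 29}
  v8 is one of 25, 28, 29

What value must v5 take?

The 8 variables together cover exactly {3, 5, 11, 12, 23, 25, 28, 29} — 8 values for 8 variables — and 3 appears only in v6's list, so v6 = 3.
The 7 still-open variables draw from only 7 values {5, 11, 12, 23, 25, 28, 29}, so each is used; only v3 can be 5, hence v3 = 5.
The 6 still-open variables draw from only 6 values {11, 12, 23, 25, 28, 29}, so each is used; only v5 can be 12, hence v5 = 12.

12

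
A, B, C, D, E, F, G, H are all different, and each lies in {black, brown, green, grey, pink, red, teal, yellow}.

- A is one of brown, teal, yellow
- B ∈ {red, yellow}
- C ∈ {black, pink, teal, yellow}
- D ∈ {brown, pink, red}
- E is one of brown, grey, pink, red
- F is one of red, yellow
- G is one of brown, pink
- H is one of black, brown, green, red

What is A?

teal

The 8 variables together cover exactly {black, brown, green, grey, pink, red, teal, yellow} — 8 values for 8 variables — and green appears only in H's list, so H = green.
Among the 7 still-open variables, black fits only C (and all 7 values in {black, brown, grey, pink, red, teal, yellow} must be used), so C = black.
The 6 still-open variables together cover exactly {brown, grey, pink, red, teal, yellow} — 6 values for 6 variables — and grey appears only in E's list, so E = grey.
The 5 still-open variables draw from only 5 values {brown, pink, red, teal, yellow}, so each is used; only A can be teal, hence A = teal.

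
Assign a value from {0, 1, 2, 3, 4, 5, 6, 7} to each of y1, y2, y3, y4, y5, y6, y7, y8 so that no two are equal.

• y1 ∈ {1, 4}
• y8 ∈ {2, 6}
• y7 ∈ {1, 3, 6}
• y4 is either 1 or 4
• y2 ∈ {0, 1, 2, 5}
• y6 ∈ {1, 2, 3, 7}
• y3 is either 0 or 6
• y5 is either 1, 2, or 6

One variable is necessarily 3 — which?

y7

Among the 8 variables, 5 fits only y2 (and all 8 values in {0, 1, 2, 3, 4, 5, 6, 7} must be used), so y2 = 5.
The 7 still-open variables draw from only 7 values {0, 1, 2, 3, 4, 6, 7}, so each is used; only y3 can be 0, hence y3 = 0.
The 6 still-open variables draw from only 6 values {1, 2, 3, 4, 6, 7}, so each is used; only y6 can be 7, hence y6 = 7.
Among the 5 still-open variables, 3 fits only y7 (and all 5 values in {1, 2, 3, 4, 6} must be used), so y7 = 3.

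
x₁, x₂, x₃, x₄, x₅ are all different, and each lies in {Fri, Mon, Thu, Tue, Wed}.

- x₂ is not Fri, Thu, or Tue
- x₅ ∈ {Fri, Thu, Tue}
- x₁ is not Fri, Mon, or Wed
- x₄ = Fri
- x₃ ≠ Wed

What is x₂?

Wed

x₄ has just one choice, so x₄ = Fri. Remove Fri from x₃, x₅.
The 4 still-open variables together cover exactly {Mon, Thu, Tue, Wed} — 4 values for 4 variables — and Wed appears only in x₂'s list, so x₂ = Wed.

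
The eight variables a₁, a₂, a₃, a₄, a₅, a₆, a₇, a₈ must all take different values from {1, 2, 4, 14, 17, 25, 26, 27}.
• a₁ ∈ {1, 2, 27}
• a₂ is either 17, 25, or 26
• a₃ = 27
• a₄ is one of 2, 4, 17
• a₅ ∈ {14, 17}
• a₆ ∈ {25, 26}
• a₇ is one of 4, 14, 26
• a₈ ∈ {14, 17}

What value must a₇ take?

a₃'s domain is down to {27}, so a₃ = 27. So a₁ can't be 27.
The 7 still-open variables together cover exactly {1, 2, 4, 14, 17, 25, 26} — 7 values for 7 variables — and 1 appears only in a₁'s list, so a₁ = 1.
The 6 still-open variables together cover exactly {2, 4, 14, 17, 25, 26} — 6 values for 6 variables — and 2 appears only in a₄'s list, so a₄ = 2.
Among the 5 still-open variables, 4 fits only a₇ (and all 5 values in {4, 14, 17, 25, 26} must be used), so a₇ = 4.

4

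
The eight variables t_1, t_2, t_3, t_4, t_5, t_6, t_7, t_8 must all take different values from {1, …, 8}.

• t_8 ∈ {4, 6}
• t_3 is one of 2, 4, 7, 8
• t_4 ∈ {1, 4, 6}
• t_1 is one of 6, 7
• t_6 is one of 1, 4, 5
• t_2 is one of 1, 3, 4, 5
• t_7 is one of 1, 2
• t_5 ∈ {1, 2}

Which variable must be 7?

Among the 8 variables, 3 fits only t_2 (and all 8 values in {1, 2, 3, 4, 5, 6, 7, 8} must be used), so t_2 = 3.
The 7 still-open variables draw from only 7 values {1, 2, 4, 5, 6, 7, 8}, so each is used; only t_6 can be 5, hence t_6 = 5.
The 6 still-open variables draw from only 6 values {1, 2, 4, 6, 7, 8}, so each is used; only t_3 can be 8, hence t_3 = 8.
The 5 still-open variables draw from only 5 values {1, 2, 4, 6, 7}, so each is used; only t_1 can be 7, hence t_1 = 7.

t_1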